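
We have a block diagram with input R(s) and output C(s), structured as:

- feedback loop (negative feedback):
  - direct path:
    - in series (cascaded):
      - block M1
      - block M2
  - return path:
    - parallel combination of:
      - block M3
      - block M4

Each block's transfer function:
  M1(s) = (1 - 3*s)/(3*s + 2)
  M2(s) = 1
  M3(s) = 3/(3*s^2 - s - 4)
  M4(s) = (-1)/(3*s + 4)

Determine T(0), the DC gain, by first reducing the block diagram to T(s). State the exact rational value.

First reduce the diagram to T(s).

Step 1: cascade M1, M2 gives (1 - 3*s)/(3*s + 2)
Step 2: sum the parallel branches M3, M4 gives (-3*s^2 + 10*s + 16)/(9*s^3 + 9*s^2 - 16*s - 16)
Step 3: close the feedback loop around (M1*M2), (M3+M4) gives (-27*s^4 - 18*s^3 + 57*s^2 + 32*s - 16)/(27*s^4 + 54*s^3 - 63*s^2 - 118*s - 16)
Step 3 gives the overall T(s). Then T(0) = -16/(-16) = 1.

Answer: 1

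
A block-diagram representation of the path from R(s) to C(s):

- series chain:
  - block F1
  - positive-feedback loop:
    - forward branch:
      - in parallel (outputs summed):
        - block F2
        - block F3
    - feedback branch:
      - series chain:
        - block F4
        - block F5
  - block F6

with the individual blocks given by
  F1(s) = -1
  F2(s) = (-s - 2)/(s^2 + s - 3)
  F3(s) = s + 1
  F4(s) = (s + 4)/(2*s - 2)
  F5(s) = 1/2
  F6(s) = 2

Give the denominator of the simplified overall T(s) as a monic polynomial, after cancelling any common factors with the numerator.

1. reduce the parallel group F2, F3 -> (s^3 + 2*s^2 - 3*s - 5)/(s^2 + s - 3)
2. combine F4, F5 in series -> (s + 4)/(4*s - 4)
3. collapse the loop ((F2+F3) forward, (F4*F5) return) -> (-4*s^4 - 4*s^3 + 20*s^2 + 8*s - 20)/(s^4 + 2*s^3 + 5*s^2 - s - 32)
4. combine F1, [(F2+F3)/(1-(F2+F3)*(F4*F5))], F6 in series -> (8*s^4 + 8*s^3 - 40*s^2 - 16*s + 40)/(s^4 + 2*s^3 + 5*s^2 - s - 32)
No further cancellation is possible in the step-4 result, so that is T(s). Its denominator is already monic.

Hence the answer: s^4 + 2*s^3 + 5*s^2 - s - 32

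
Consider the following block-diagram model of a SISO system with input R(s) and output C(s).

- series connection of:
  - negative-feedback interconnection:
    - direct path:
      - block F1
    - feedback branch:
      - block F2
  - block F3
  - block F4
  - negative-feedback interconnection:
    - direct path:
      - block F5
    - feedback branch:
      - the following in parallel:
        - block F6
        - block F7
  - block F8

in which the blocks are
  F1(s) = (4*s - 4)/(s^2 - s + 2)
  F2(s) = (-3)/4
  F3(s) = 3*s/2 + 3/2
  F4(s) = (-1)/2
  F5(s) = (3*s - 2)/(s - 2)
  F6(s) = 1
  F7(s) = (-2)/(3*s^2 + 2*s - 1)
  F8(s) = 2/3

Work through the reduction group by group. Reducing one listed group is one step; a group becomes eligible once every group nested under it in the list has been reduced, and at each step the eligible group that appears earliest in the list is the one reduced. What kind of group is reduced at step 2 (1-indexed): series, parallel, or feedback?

1. collapse the loop (F1 forward, F2 return)
2. sum the parallel branches F6, F7
3. apply the feedback formula to F5, (F6+F7)
4. multiply [F1/(1+F1*F2)], F3, F4, [F5/(1+F5*(F6+F7))], F8 (series)
At step 2 the group reduced is parallel.

Answer: parallel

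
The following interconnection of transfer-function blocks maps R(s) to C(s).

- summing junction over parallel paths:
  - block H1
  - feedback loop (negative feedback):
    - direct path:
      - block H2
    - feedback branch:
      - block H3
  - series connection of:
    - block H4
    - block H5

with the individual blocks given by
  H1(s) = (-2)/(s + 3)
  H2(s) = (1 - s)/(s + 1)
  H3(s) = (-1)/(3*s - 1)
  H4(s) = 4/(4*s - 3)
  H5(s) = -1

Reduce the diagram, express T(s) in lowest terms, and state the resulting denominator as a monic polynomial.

Step 1: reduce the feedback loop with forward H2 and return H3: (-3*s^2 + 4*s - 1)/(3*s^2 + 3*s - 2)
Step 2: combine H4, H5 in series: (-4)/(4*s - 3)
Step 3: add H1, [H2/(1+H2*H3)], (H4*H5) (parallel): (-12*s^4 - 47*s^3 + 5*s^2 - 39*s + 21)/(12*s^4 + 39*s^3 - 8*s^2 - 45*s + 18)
The result of step 3 is T(s) in lowest terms. Its denominator has leading coefficient 12; dividing the denominator through by 12 makes it monic.

Final answer: s^4 + 13*s^3/4 - 2*s^2/3 - 15*s/4 + 3/2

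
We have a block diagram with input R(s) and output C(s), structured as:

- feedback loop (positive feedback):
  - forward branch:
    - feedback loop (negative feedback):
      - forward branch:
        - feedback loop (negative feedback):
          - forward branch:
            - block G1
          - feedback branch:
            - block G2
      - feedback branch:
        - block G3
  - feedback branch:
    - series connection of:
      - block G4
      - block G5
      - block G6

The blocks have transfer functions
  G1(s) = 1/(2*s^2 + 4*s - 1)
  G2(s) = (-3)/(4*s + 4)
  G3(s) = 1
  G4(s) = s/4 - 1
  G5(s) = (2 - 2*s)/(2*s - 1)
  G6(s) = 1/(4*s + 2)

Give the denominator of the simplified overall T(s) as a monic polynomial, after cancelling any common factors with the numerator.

1. feedback reduction of G1, G2 -> (4*s + 4)/(8*s^3 + 24*s^2 + 12*s - 7)
2. apply the feedback formula to [G1/(1+G1*G2)], G3 -> (4*s + 4)/(8*s^3 + 24*s^2 + 16*s - 3)
3. combine G4, G5, G6 in series -> (-s^2 + 5*s - 4)/(16*s^2 - 4)
4. feedback reduction of [[G1/(1+G1*G2)]/(1+[G1/(1+G1*G2)]*G3)], (G4*G5*G6) -> (16*s^3 + 16*s^2 - 4*s - 4)/(32*s^5 + 96*s^4 + 57*s^3 - 40*s^2 - 17*s + 7)
That last expression is T(s), already simplified. Scaling its denominator by 1/32 (the reciprocal of the leading coefficient) yields the monic denominator.

Final answer: s^5 + 3*s^4 + 57*s^3/32 - 5*s^2/4 - 17*s/32 + 7/32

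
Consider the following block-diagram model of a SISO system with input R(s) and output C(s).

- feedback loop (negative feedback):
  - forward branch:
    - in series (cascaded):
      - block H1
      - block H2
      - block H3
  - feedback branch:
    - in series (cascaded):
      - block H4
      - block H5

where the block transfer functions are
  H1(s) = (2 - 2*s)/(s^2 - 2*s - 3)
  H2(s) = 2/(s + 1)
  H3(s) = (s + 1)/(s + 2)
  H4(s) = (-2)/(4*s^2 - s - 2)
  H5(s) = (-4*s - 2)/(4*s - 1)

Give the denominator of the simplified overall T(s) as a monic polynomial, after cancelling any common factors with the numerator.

Step 1: series reduction of H1, H2, H3 gives (4 - 4*s)/(s^3 - 7*s - 6)
Step 2: multiply H4, H5 (series) gives (8*s + 4)/(16*s^3 - 8*s^2 - 7*s + 2)
Step 3: apply the feedback formula to (H1*H2*H3), (H4*H5) gives (-64*s^4 + 96*s^3 - 4*s^2 - 36*s + 8)/(16*s^6 - 8*s^5 - 119*s^4 - 38*s^3 + 65*s^2 + 44*s + 4)
The result of step 3 is T(s) in lowest terms. Its denominator has leading coefficient 16; dividing the denominator through by 16 makes it monic.

Therefore the answer is s^6 - s^5/2 - 119*s^4/16 - 19*s^3/8 + 65*s^2/16 + 11*s/4 + 1/4.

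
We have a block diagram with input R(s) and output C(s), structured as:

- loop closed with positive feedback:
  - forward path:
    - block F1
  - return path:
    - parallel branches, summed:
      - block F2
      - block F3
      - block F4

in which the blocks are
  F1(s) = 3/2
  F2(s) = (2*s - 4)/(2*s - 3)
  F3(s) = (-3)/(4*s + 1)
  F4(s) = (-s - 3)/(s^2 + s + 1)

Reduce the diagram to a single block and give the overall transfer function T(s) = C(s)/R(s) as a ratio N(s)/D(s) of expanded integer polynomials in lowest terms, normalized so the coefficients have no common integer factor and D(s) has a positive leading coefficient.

Reducing step by step:

(1) add F2, F3, F4 (parallel): (8*s^4 - 20*s^3 - 21*s^2 + 18*s + 14)/(8*s^4 - 2*s^3 - 5*s^2 - 13*s - 3)
(2) apply the feedback formula to F1, (F2+F3+F4), which is the overall transfer function T(s) = C(s)/R(s) in lowest terms

Answer: (-24*s^4 + 6*s^3 + 15*s^2 + 39*s + 9)/(8*s^4 - 56*s^3 - 53*s^2 + 80*s + 48)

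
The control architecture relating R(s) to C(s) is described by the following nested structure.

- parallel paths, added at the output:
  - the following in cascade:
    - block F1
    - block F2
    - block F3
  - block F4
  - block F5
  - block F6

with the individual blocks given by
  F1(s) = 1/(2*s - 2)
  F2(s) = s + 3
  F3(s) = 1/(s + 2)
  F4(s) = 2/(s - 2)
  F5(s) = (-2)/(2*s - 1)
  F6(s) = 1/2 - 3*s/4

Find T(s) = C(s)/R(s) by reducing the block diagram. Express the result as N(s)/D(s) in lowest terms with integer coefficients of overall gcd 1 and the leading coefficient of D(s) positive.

Reducing step by step:

[1] reduce the series chain F1, F2, F3 = (s + 3)/(2*s^2 + 2*s - 4)
[2] combine (F1*F2*F3), F4, F5, F6 in parallel; the result is T(s) itself (integer coefficients, no common factor, positive leading denominator coefficient)

Answer: (-6*s^5 + 13*s^4 + 27*s^3 - 32*s^2 + 2*s - 12)/(8*s^4 - 12*s^3 - 28*s^2 + 48*s - 16)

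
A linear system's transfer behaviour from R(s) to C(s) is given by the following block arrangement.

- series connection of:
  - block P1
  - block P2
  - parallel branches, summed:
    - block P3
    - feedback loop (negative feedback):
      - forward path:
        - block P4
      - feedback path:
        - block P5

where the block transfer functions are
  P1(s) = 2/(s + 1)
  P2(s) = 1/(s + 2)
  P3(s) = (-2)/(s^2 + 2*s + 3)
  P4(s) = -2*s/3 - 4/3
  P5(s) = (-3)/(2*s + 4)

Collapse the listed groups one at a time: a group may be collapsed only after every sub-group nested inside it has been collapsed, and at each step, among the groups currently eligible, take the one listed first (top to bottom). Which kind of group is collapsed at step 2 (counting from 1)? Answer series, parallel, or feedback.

[1] reduce the feedback loop with forward P4 and return P5
[2] add P3, [P4/(1+P4*P5)] (parallel)
[3] reduce the series chain P1, P2, (P3+[P4/(1+P4*P5)])
Step 2 collapses a parallel group.

Hence the answer: parallel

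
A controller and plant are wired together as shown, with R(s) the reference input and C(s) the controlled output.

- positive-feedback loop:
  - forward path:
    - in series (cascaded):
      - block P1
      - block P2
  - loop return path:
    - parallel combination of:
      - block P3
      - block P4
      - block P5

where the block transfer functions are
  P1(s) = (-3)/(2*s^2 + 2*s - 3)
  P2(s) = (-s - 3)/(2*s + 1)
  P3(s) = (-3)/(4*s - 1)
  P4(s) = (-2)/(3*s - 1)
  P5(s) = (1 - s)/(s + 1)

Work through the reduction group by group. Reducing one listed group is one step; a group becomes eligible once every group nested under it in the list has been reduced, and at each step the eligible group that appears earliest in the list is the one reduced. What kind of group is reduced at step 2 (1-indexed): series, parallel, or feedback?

Answer: parallel

Working:
Step 1: series reduction of P1, P2
Step 2: combine P3, P4, P5 in parallel
Step 3: close the feedback loop around (P1*P2), (P3+P4+P5)
So the answer for step 2 is parallel.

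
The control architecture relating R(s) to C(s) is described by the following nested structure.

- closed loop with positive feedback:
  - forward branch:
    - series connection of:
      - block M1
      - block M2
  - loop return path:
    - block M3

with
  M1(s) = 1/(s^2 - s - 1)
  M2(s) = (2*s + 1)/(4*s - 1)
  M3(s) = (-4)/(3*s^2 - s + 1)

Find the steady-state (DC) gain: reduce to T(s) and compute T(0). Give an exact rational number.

Step 1 - cascade M1, M2 -> (2*s + 1)/(4*s^3 - 5*s^2 - 3*s + 1)
Step 2 - collapse the loop ((M1*M2) forward, M3 return) -> (6*s^3 + s^2 + s + 1)/(12*s^5 - 19*s^4 + s^2 + 4*s + 5)
Step 2 gives the overall T(s). Then T(0) = 1/5.

Therefore the answer is 1/5.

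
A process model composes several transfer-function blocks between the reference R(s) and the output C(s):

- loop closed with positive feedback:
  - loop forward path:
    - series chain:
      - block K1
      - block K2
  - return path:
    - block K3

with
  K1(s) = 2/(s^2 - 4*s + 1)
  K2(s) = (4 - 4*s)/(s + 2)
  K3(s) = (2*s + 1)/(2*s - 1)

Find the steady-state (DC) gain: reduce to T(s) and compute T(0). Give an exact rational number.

The answer is 4/5.

Reasoning:
(1) multiply K1, K2 (series), giving (8 - 8*s)/(s^3 - 2*s^2 - 7*s + 2)
(2) reduce the feedback loop with forward (K1*K2) and return K3, giving (-16*s^2 + 24*s - 8)/(2*s^4 - 5*s^3 + 4*s^2 + 3*s - 10)
Evaluating the step-2 result (the overall T(s)) at s = 0 gives T(0) = -8/(-10) = 4/5.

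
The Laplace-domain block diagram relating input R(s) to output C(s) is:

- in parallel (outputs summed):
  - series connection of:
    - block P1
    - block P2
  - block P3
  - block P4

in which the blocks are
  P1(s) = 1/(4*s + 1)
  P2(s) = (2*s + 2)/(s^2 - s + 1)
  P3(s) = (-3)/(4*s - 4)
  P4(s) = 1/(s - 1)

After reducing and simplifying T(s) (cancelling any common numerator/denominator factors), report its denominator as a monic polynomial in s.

First reduce the diagram to T(s).

Step 1 - multiply P1, P2 (series); result (2*s + 2)/(4*s^3 - 3*s^2 + 3*s + 1)
Step 2 - reduce the parallel group (P1*P2), P3, P4; result (4*s^3 + 5*s^2 + 3*s - 7)/(16*s^4 - 28*s^3 + 24*s^2 - 8*s - 4)
T(s) is the step-2 result (common factors already cancelled). Leading coefficient of the denominator: 16. Divide through by 16 for the monic polynomial.

Answer: s^4 - 7*s^3/4 + 3*s^2/2 - s/2 - 1/4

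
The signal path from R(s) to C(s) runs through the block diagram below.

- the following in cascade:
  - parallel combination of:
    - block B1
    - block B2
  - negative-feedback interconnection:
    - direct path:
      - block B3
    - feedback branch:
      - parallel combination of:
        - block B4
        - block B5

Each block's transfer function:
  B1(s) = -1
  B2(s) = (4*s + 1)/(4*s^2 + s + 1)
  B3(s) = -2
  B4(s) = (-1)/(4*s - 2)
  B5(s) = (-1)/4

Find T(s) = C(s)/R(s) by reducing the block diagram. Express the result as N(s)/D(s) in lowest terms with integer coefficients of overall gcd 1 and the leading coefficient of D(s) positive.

[1] add B1, B2 (parallel): (-4*s^2 + 3*s)/(4*s^2 + s + 1)
[2] reduce the parallel group B4, B5: (-2*s - 1)/(8*s - 4)
[3] collapse the loop (B3 forward, (B4+B5) return): (4 - 8*s)/(6*s - 1)
[4] multiply (B1+B2), [B3/(1+B3*(B4+B5))] (series), giving the overall T(s)

Therefore the answer is (32*s^3 - 40*s^2 + 12*s)/(24*s^3 + 2*s^2 + 5*s - 1).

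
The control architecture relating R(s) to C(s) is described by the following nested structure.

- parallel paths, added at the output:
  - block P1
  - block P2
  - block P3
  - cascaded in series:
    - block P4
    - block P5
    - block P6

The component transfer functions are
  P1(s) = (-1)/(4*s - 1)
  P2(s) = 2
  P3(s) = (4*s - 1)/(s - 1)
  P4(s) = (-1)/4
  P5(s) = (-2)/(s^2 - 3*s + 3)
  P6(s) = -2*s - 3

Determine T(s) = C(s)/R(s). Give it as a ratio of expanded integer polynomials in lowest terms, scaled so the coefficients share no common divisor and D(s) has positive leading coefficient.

Answer: (48*s^4 - 190*s^3 + 264*s^2 - 125*s + 21)/(8*s^4 - 34*s^3 + 56*s^2 - 36*s + 6)

Working:
1. reduce the series chain P4, P5, P6 = (-2*s - 3)/(2*s^2 - 6*s + 6)
2. sum the parallel branches P1, P2, P3, (P4*P5*P6) - this is the overall T(s), already in the required normalized form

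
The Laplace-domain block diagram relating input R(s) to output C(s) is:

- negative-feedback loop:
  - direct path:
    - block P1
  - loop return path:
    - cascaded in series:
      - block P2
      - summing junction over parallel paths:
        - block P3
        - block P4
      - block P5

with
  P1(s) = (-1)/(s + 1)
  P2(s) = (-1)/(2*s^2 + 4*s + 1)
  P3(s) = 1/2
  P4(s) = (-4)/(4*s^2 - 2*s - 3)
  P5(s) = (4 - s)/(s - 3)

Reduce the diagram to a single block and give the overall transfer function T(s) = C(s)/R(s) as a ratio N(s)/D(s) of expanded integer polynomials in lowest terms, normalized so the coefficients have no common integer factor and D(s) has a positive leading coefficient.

1. combine P3, P4 in parallel, giving (4*s^2 - 2*s - 11)/(8*s^2 - 4*s - 6)
2. series reduction of P2, (P3+P4), P5, giving (4*s^3 - 18*s^2 - 3*s + 44)/(16*s^5 - 24*s^4 - 92*s^3 + 32*s^2 + 78*s + 18)
3. collapse the loop (P1 forward, (P2*(P3+P4)*P5) return), which is the overall transfer function T(s) = C(s)/R(s) in lowest terms

Therefore the answer is (-16*s^5 + 24*s^4 + 92*s^3 - 32*s^2 - 78*s - 18)/(16*s^6 - 8*s^5 - 116*s^4 - 64*s^3 + 128*s^2 + 99*s - 26).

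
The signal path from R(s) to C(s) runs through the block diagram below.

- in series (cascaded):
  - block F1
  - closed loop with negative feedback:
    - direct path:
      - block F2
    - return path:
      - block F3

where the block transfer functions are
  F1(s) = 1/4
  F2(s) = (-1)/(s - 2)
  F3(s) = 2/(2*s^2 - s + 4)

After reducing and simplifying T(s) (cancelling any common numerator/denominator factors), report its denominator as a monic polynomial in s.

Reducing step by step:

Step 1. reduce the feedback loop with forward F2 and return F3; result (-2*s^2 + s - 4)/(2*s^3 - 5*s^2 + 6*s - 10)
Step 2. multiply F1, [F2/(1+F2*F3)] (series); result (-2*s^2 + s - 4)/(8*s^3 - 20*s^2 + 24*s - 40)
T(s) is the step-2 result (common factors already cancelled). Leading coefficient of the denominator: 8. Divide through by 8 for the monic polynomial.

Answer: s^3 - 5*s^2/2 + 3*s - 5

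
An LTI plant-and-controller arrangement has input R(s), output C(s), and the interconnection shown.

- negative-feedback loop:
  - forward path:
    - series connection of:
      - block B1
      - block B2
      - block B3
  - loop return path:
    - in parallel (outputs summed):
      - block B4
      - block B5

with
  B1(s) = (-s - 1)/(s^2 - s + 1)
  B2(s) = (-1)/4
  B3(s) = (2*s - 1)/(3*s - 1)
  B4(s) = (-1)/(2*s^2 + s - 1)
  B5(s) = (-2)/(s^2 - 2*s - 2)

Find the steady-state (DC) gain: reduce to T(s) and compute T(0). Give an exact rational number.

The answer is 1/6.

Reasoning:
Step 1: reduce the series chain B1, B2, B3 gives (2*s^2 + s - 1)/(12*s^3 - 16*s^2 + 16*s - 4)
Step 2: parallel reduction of B4, B5 gives (4 - 5*s^2)/(2*s^4 - 3*s^3 - 7*s^2 + 2)
Step 3: close the feedback loop around (B1*B2*B3), (B4+B5) gives (2*s^4 - 3*s^3 - 7*s^2 + 2)/(12*s^5 - 40*s^4 + 24*s^3 - 9*s^2 - 24*s + 12)
That last expression is T(s); at s = 0 only the constant terms survive, so T(0) = 2/12 = 1/6.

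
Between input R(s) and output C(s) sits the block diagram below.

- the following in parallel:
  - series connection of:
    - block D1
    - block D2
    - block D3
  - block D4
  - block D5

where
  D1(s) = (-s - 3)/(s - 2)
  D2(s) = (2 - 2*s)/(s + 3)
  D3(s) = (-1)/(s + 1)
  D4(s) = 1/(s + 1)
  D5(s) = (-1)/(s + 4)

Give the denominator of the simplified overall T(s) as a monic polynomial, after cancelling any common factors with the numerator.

Answer: s^3 + 3*s^2 - 6*s - 8

Working:
Step 1: multiply D1, D2, D3 (series), giving (2 - 2*s)/(s^2 - s - 2)
Step 2: reduce the parallel group (D1*D2*D3), D4, D5, giving (-2*s^2 - 3*s + 2)/(s^3 + 3*s^2 - 6*s - 8)
No further cancellation is possible in the step-2 result, so that is T(s). Its denominator is already monic.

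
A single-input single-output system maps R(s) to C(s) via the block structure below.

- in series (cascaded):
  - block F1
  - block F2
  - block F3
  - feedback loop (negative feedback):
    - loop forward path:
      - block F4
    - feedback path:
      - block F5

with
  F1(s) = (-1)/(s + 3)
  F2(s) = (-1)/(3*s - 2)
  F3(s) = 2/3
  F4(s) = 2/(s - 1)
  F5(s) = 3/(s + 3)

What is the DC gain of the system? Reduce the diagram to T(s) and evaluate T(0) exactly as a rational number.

[1] close the feedback loop around F4, F5 gives (2*s + 6)/(s^2 + 2*s + 3)
[2] series reduction of F1, F2, F3, [F4/(1+F4*F5)] gives 4/(9*s^3 + 12*s^2 + 15*s - 18)
DC gain: substitute s = 0 into T(s) from step 2: T(0) = 4/(-18) = -2/9.

Hence the answer: -2/9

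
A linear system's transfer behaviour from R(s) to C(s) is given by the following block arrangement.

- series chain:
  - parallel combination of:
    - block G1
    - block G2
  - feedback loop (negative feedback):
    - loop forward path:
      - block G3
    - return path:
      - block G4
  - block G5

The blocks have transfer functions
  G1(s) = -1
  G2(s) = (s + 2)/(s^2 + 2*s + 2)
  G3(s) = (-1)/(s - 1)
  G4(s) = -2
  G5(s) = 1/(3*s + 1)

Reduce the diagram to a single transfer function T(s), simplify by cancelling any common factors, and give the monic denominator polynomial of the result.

Reducing step by step:

Step 1: combine G1, G2 in parallel, giving (-s^2 - s)/(s^2 + 2*s + 2)
Step 2: apply the feedback formula to G3, G4, giving (-1)/(s + 1)
Step 3: reduce the series chain (G1+G2), [G3/(1+G3*G4)], G5, giving s/(3*s^3 + 7*s^2 + 8*s + 2)
No further cancellation is possible in the step-3 result, so that is T(s). Its denominator becomes monic after dividing by the leading coefficient 3.

Answer: s^3 + 7*s^2/3 + 8*s/3 + 2/3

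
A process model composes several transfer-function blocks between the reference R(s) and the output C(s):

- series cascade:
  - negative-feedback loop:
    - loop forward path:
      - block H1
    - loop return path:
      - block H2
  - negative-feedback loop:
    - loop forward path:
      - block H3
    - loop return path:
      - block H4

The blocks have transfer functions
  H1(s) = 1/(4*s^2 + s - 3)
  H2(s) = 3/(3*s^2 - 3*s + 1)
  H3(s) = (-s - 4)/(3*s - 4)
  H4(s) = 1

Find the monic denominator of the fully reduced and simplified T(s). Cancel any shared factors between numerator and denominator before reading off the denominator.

[1] close the feedback loop around H1, H2, giving (3*s^2 - 3*s + 1)/(12*s^4 - 9*s^3 - 8*s^2 + 10*s)
[2] close the feedback loop around H3, H4, giving (-s - 4)/(2*s - 8)
[3] cascade [H1/(1+H1*H2)], [H3/(1+H3*H4)], giving (-3*s^3 - 9*s^2 + 11*s - 4)/(24*s^5 - 114*s^4 + 56*s^3 + 84*s^2 - 80*s)
T(s) is the step-3 result (common factors already cancelled). Leading coefficient of the denominator: 24. Divide through by 24 for the monic polynomial.

Final answer: s^5 - 19*s^4/4 + 7*s^3/3 + 7*s^2/2 - 10*s/3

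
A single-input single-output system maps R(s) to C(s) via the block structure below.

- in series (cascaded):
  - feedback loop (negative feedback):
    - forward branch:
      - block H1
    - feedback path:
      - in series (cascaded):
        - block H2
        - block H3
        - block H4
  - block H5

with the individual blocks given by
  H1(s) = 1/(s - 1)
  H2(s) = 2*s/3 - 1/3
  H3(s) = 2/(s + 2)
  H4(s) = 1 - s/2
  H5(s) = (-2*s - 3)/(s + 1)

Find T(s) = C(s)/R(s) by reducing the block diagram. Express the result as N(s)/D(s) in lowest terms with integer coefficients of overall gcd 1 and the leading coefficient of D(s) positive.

Step 1 - multiply H2, H3, H4 (series), giving (-2*s^2 + 5*s - 2)/(3*s + 6)
Step 2 - collapse the loop (H1 forward, (H2*H3*H4) return), giving (3*s + 6)/(s^2 + 8*s - 8)
Step 3 - cascade [H1/(1+H1*(H2*H3*H4))], H5: this yields T(s), and no further normalization is needed

Hence the answer: (-6*s^2 - 21*s - 18)/(s^3 + 9*s^2 - 8)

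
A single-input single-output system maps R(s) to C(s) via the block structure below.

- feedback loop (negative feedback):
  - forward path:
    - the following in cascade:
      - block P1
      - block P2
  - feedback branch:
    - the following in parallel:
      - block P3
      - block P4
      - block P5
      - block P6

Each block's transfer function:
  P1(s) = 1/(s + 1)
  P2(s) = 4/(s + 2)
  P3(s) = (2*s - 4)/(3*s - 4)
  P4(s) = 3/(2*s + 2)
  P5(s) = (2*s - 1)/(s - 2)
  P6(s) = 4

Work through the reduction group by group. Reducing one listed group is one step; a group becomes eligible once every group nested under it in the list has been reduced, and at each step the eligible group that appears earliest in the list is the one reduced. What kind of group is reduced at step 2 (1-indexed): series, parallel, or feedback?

[1] multiply P1, P2 (series)
[2] reduce the parallel group P3, P4, P5, P6
[3] collapse the loop ((P1*P2) forward, (P3+P4+P5+P6) return)
Step 2: parallel.

Final answer: parallel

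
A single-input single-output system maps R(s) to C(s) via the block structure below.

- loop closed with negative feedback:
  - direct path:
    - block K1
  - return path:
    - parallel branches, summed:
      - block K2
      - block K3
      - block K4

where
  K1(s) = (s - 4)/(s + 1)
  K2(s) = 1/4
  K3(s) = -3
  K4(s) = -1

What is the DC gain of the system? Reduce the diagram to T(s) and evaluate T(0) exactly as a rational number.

Step 1. sum the parallel branches K2, K3, K4 -> (-15)/4
Step 2. reduce the feedback loop with forward K1 and return (K2+K3+K4) -> (16 - 4*s)/(11*s - 64)
DC gain: substitute s = 0 into T(s) from step 2: T(0) = 16/(-64) = -1/4.

Therefore the answer is -1/4.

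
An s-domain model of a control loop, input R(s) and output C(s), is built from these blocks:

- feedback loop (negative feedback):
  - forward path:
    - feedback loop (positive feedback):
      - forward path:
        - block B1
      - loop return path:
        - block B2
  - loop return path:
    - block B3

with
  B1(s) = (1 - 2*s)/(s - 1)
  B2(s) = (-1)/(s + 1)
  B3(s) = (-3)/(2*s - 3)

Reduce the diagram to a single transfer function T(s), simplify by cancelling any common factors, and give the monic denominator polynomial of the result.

Step 1. apply the feedback formula to B1, B2, giving (-2*s^2 - s + 1)/(s^2 - 2*s)
Step 2. collapse the loop ([B1/(1-B1*B2)] forward, B3 return), giving (-4*s^3 + 4*s^2 + 5*s - 3)/(2*s^3 - s^2 + 9*s - 3)
That last expression is T(s), already simplified. Scaling its denominator by 1/2 (the reciprocal of the leading coefficient) yields the monic denominator.

Answer: s^3 - s^2/2 + 9*s/2 - 3/2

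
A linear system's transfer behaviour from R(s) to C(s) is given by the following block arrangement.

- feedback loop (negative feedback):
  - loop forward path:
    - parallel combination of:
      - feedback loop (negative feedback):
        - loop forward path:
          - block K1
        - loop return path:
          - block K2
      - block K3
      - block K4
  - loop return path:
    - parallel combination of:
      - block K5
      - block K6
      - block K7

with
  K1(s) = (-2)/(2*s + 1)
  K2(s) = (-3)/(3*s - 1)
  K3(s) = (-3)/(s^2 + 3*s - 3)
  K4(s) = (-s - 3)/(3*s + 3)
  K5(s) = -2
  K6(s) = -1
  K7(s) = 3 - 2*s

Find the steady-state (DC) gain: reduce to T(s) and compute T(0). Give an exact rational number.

1. reduce the feedback loop with forward K1 and return K2 -> (2 - 6*s)/(6*s^2 + s + 5)
2. parallel reduction of [K1/(1+K1*K2)], K3, K4 -> (-6*s^5 - 55*s^4 - 167*s^3 - 21*s^2 - 21*s - 18)/(18*s^5 + 75*s^4 + 27*s^3 + 6*s^2 - 9*s - 45)
3. add K5, K6, K7 (parallel) -> -2*s
4. close the feedback loop around ([K1/(1+K1*K2)]+K3+K4), (K5+K6+K7) -> (-6*s^5 - 55*s^4 - 167*s^3 - 21*s^2 - 21*s - 18)/(12*s^6 + 128*s^5 + 409*s^4 + 69*s^3 + 48*s^2 + 27*s - 45)
Step 4 gives the overall T(s). Then T(0) = -18/(-45) = 2/5.

Hence the answer: 2/5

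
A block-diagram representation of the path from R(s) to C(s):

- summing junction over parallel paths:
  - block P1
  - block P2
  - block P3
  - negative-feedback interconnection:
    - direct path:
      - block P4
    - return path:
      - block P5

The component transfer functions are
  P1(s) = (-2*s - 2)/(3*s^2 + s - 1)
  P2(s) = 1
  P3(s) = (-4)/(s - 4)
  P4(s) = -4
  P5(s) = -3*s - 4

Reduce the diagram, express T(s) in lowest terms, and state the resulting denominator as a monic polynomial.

Step 1 - feedback reduction of P4, P5 gives (-4)/(12*s + 17)
Step 2 - parallel reduction of P1, P2, P3, [P4/(1+P4*P5)] gives (36*s^4 - 261*s^3 - 417*s^2 + 161*s + 256)/(36*s^4 - 81*s^3 - 247*s^2 - 37*s + 68)
That last expression is T(s), already simplified. Scaling its denominator by 1/36 (the reciprocal of the leading coefficient) yields the monic denominator.

Answer: s^4 - 9*s^3/4 - 247*s^2/36 - 37*s/36 + 17/9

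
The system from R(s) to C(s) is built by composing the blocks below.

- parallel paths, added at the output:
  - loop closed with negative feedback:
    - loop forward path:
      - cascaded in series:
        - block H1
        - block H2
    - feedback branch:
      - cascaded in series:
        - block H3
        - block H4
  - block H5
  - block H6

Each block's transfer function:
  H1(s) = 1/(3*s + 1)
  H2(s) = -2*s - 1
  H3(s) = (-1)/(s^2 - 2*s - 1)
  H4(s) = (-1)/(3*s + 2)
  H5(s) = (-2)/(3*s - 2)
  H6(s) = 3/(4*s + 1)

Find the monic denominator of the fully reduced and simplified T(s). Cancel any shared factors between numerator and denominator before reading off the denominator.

[1] series reduction of H1, H2 = (-2*s - 1)/(3*s + 1)
[2] cascade H3, H4 = 1/(3*s^3 - 4*s^2 - 7*s - 2)
[3] close the feedback loop around (H1*H2), (H3*H4) = (-6*s^4 + 5*s^3 + 18*s^2 + 11*s + 2)/(9*s^4 - 9*s^3 - 25*s^2 - 15*s - 3)
[4] combine [(H1*H2)/(1+(H1*H2)*(H3*H4))], H5, H6 in parallel = (-72*s^6 + 99*s^5 + 122*s^4 + 79*s^3 + 118*s^2 + 85*s + 20)/(108*s^6 - 153*s^5 - 273*s^4 - 37*s^3 + 89*s^2 + 45*s + 6)
That last expression is T(s), already simplified. Scaling its denominator by 1/108 (the reciprocal of the leading coefficient) yields the monic denominator.

Hence the answer: s^6 - 17*s^5/12 - 91*s^4/36 - 37*s^3/108 + 89*s^2/108 + 5*s/12 + 1/18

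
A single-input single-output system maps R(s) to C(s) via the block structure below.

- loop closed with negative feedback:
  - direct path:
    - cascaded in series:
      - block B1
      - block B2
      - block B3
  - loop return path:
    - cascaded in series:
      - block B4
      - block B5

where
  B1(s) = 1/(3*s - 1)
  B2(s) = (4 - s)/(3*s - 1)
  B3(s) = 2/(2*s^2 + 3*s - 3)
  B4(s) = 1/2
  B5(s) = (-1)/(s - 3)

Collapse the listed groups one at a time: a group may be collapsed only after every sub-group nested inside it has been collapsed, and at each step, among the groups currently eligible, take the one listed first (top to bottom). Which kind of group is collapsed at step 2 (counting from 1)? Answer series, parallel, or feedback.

Answer: series

Working:
[1] combine B1, B2, B3 in series
[2] multiply B4, B5 (series)
[3] reduce the feedback loop with forward (B1*B2*B3) and return (B4*B5)
At step 2 the group reduced is series.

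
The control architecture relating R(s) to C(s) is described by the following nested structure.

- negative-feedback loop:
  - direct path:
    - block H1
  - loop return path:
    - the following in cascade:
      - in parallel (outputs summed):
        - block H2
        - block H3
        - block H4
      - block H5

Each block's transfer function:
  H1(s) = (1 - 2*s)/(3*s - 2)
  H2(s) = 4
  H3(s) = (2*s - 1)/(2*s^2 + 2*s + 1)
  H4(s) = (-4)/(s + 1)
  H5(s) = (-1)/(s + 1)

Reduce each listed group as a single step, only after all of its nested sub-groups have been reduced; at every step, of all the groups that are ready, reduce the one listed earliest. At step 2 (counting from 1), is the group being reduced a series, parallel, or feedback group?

Answer: series

Working:
(1) reduce the parallel group H2, H3, H4
(2) combine (H2+H3+H4), H5 in series
(3) collapse the loop (H1 forward, ((H2+H3+H4)*H5) return)
At step 2 the group reduced is series.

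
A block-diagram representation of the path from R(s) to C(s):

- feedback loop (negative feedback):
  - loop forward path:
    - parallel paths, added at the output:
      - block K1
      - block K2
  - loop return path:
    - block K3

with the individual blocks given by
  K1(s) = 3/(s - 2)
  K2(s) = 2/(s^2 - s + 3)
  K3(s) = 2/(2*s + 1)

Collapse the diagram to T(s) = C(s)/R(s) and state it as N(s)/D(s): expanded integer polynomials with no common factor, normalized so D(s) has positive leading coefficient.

Reducing step by step:

[1] reduce the parallel group K1, K2, giving (3*s^2 - s + 5)/(s^3 - 3*s^2 + 5*s - 6)
[2] reduce the feedback loop with forward (K1+K2) and return K3 - this is the overall T(s), already in the required normalized form

Answer: (6*s^3 + s^2 + 9*s + 5)/(2*s^4 - 5*s^3 + 13*s^2 - 9*s + 4)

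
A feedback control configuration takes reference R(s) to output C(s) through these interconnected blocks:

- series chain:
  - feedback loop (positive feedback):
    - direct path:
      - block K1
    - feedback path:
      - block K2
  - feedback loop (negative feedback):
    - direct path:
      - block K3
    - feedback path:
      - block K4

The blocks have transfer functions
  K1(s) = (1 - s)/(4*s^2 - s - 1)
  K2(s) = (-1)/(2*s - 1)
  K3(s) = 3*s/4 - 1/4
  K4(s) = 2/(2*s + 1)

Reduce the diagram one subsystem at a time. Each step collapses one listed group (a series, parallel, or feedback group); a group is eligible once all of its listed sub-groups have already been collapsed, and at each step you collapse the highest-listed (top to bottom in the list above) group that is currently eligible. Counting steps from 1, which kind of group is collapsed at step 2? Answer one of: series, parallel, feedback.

Answer: feedback

Working:
Step 1 - collapse the loop (K1 forward, K2 return)
Step 2 - apply the feedback formula to K3, K4
Step 3 - series reduction of [K1/(1-K1*K2)], [K3/(1+K3*K4)]
The group at step 2 is a feedback group.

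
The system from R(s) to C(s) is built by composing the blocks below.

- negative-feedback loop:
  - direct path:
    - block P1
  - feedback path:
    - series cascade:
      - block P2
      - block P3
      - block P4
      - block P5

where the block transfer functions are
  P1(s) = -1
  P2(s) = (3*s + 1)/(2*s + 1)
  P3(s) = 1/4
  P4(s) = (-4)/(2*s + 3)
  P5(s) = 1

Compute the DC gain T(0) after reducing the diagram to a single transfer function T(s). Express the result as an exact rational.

1. series reduction of P2, P3, P4, P5 -> (-3*s - 1)/(4*s^2 + 8*s + 3)
2. apply the feedback formula to P1, (P2*P3*P4*P5) -> (-4*s^2 - 8*s - 3)/(4*s^2 + 11*s + 4)
That last expression is T(s); at s = 0 only the constant terms survive, so T(0) = -3/4.

Answer: -3/4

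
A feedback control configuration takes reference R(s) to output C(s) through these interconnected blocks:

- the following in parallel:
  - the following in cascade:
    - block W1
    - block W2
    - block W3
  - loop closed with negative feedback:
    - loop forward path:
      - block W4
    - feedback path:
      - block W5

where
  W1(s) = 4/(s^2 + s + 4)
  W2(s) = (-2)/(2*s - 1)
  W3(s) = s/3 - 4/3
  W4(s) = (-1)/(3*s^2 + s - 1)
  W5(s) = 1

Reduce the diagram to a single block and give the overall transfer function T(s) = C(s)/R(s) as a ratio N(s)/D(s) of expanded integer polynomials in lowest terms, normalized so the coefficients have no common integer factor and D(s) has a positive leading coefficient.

Answer: (-30*s^3 + 85*s^2 + 27*s - 52)/(18*s^5 + 15*s^4 + 54*s^3 - 21*s^2 - 54*s + 24)

Working:
Step 1: combine W1, W2, W3 in series gives (32 - 8*s)/(6*s^3 + 3*s^2 + 21*s - 12)
Step 2: reduce the feedback loop with forward W4 and return W5 gives (-1)/(3*s^2 + s - 2)
Step 3: parallel reduction of (W1*W2*W3), [W4/(1+W4*W5)]; the result is T(s) itself (integer coefficients, no common factor, positive leading denominator coefficient)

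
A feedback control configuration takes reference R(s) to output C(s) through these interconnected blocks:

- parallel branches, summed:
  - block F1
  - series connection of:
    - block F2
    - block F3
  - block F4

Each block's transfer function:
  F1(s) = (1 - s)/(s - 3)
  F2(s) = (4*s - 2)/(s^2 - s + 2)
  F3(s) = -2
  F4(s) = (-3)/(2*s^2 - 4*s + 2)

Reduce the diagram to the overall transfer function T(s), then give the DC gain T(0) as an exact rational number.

Step 1: multiply F2, F3 (series) = (4 - 8*s)/(s^2 - s + 2)
Step 2: reduce the parallel group F1, (F2*F3), F4 = (-2*s^5 - 8*s^4 + 69*s^3 - 120*s^2 + 75*s - 2)/(2*s^5 - 12*s^4 + 28*s^3 - 40*s^2 + 34*s - 12)
That last expression is T(s); at s = 0 only the constant terms survive, so T(0) = -2/(-12) = 1/6.

Final answer: 1/6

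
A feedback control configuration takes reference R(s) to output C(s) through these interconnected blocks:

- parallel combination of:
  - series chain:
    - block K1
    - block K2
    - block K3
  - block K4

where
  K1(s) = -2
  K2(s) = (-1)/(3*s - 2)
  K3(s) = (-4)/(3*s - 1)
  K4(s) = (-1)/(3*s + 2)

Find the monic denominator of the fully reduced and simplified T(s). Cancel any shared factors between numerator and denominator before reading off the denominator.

First reduce the diagram to T(s).

1. cascade K1, K2, K3 = (-8)/(9*s^2 - 9*s + 2)
2. sum the parallel branches (K1*K2*K3), K4 = (-9*s^2 - 15*s - 18)/(27*s^3 - 9*s^2 - 12*s + 4)
T(s) is the step-2 result (common factors already cancelled). Leading coefficient of the denominator: 27. Divide through by 27 for the monic polynomial.

Answer: s^3 - s^2/3 - 4*s/9 + 4/27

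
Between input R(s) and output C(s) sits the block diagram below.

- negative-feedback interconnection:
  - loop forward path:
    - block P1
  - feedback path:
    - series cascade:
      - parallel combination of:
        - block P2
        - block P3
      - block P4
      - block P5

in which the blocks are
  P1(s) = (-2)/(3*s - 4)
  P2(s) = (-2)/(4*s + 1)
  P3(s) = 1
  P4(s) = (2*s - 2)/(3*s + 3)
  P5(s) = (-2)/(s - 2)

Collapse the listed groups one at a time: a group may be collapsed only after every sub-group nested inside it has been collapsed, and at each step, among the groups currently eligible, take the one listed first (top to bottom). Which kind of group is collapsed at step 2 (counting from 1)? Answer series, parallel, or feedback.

[1] add P2, P3 (parallel)
[2] combine (P2+P3), P4, P5 in series
[3] apply the feedback formula to P1, ((P2+P3)*P4*P5)
Step 2: series.

Final answer: series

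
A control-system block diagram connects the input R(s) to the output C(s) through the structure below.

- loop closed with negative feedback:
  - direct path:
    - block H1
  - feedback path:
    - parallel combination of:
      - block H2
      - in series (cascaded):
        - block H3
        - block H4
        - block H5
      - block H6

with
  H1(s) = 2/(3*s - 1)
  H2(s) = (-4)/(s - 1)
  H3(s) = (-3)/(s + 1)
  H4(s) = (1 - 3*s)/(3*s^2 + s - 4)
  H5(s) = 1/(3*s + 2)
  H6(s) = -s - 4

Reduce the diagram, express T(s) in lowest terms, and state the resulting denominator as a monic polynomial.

Step 1 - multiply H3, H4, H5 (series) = (9*s - 3)/(9*s^4 + 18*s^3 - s^2 - 18*s - 8)
Step 2 - parallel reduction of H2, (H3*H4*H5), H6 = (-9*s^5 - 54*s^4 - 107*s^3 - 86*s^2 - 15*s - 3)/(9*s^4 + 18*s^3 - s^2 - 18*s - 8)
Step 3 - collapse the loop (H1 forward, (H2+(H3*H4*H5)+H6) return) = (18*s^4 + 36*s^3 - 2*s^2 - 36*s - 16)/(9*s^5 - 63*s^4 - 235*s^3 - 225*s^2 - 36*s + 2)
No further cancellation is possible in the step-3 result, so that is T(s). Its denominator becomes monic after dividing by the leading coefficient 9.

Hence the answer: s^5 - 7*s^4 - 235*s^3/9 - 25*s^2 - 4*s + 2/9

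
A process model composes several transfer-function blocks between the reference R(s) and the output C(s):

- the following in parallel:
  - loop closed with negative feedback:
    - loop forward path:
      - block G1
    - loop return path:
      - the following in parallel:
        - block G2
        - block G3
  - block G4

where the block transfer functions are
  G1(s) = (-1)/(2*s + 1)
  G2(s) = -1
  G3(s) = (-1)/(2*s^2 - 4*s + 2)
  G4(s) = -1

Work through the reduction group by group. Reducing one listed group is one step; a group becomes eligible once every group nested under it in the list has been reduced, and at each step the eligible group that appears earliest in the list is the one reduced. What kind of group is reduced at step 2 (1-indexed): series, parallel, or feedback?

1. reduce the parallel group G2, G3
2. collapse the loop (G1 forward, (G2+G3) return)
3. combine [G1/(1+G1*(G2+G3))], G4 in parallel
Step 2 collapses a feedback group.

Therefore the answer is feedback.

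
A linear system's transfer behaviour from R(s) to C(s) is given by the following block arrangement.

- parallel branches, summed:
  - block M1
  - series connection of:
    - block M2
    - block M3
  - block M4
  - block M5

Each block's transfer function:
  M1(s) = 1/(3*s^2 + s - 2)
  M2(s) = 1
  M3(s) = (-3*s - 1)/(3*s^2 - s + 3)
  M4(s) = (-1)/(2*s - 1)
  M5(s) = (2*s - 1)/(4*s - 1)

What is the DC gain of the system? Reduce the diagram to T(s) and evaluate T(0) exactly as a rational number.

Step 1. combine M2, M3 in series, giving (-3*s - 1)/(3*s^2 - s + 3)
Step 2. parallel reduction of M1, (M2*M3), M4, M5, giving (36*s^6 - 144*s^5 + 56*s^4 + 45*s^3 - 47*s^2 + 32*s - 7)/(72*s^6 - 54*s^5 + 25*s^4 + 28*s^3 - 76*s^2 + 41*s - 6)
The step-2 result is T(s). Setting s = 0: T(0) = -7/(-6) = 7/6.

Final answer: 7/6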